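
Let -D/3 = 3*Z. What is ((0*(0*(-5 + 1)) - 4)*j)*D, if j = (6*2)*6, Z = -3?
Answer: -7776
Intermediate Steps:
j = 72 (j = 12*6 = 72)
D = 27 (D = -9*(-3) = -3*(-9) = 27)
((0*(0*(-5 + 1)) - 4)*j)*D = ((0*(0*(-5 + 1)) - 4)*72)*27 = ((0*(0*(-4)) - 4)*72)*27 = ((0*0 - 4)*72)*27 = ((0 - 4)*72)*27 = -4*72*27 = -288*27 = -7776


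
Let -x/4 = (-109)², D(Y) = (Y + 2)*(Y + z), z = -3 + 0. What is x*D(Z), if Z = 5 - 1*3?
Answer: 190096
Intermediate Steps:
Z = 2 (Z = 5 - 3 = 2)
z = -3
D(Y) = (-3 + Y)*(2 + Y) (D(Y) = (Y + 2)*(Y - 3) = (2 + Y)*(-3 + Y) = (-3 + Y)*(2 + Y))
x = -47524 (x = -4*(-109)² = -4*11881 = -47524)
x*D(Z) = -47524*(-6 + 2² - 1*2) = -47524*(-6 + 4 - 2) = -47524*(-4) = 190096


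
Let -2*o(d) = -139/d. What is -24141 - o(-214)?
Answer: -10332209/428 ≈ -24141.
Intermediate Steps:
o(d) = 139/(2*d) (o(d) = -(-139)/(2*d) = 139/(2*d))
-24141 - o(-214) = -24141 - 139/(2*(-214)) = -24141 - 139*(-1)/(2*214) = -24141 - 1*(-139/428) = -24141 + 139/428 = -10332209/428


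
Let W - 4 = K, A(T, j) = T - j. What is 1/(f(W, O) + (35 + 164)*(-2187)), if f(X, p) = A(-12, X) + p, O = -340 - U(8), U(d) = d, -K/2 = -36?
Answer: -1/435649 ≈ -2.2954e-6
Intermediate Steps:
K = 72 (K = -2*(-36) = 72)
W = 76 (W = 4 + 72 = 76)
O = -348 (O = -340 - 1*8 = -340 - 8 = -348)
f(X, p) = -12 + p - X (f(X, p) = (-12 - X) + p = -12 + p - X)
1/(f(W, O) + (35 + 164)*(-2187)) = 1/((-12 - 348 - 1*76) + (35 + 164)*(-2187)) = 1/((-12 - 348 - 76) + 199*(-2187)) = 1/(-436 - 435213) = 1/(-435649) = -1/435649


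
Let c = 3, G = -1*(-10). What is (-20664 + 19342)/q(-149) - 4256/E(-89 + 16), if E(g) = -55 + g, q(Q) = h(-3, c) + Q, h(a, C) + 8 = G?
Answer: 24839/588 ≈ 42.243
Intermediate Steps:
G = 10
h(a, C) = 2 (h(a, C) = -8 + 10 = 2)
q(Q) = 2 + Q
(-20664 + 19342)/q(-149) - 4256/E(-89 + 16) = (-20664 + 19342)/(2 - 149) - 4256/(-55 + (-89 + 16)) = -1322/(-147) - 4256/(-55 - 73) = -1322*(-1/147) - 4256/(-128) = 1322/147 - 4256*(-1/128) = 1322/147 + 133/4 = 24839/588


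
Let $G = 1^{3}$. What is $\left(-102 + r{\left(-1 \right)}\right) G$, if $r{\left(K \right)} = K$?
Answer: $-103$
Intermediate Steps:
$G = 1$
$\left(-102 + r{\left(-1 \right)}\right) G = \left(-102 - 1\right) 1 = \left(-103\right) 1 = -103$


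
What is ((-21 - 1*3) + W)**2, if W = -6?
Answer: 900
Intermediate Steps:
((-21 - 1*3) + W)**2 = ((-21 - 1*3) - 6)**2 = ((-21 - 3) - 6)**2 = (-24 - 6)**2 = (-30)**2 = 900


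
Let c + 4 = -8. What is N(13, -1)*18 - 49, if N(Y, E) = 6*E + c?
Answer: -373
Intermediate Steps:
c = -12 (c = -4 - 8 = -12)
N(Y, E) = -12 + 6*E (N(Y, E) = 6*E - 12 = -12 + 6*E)
N(13, -1)*18 - 49 = (-12 + 6*(-1))*18 - 49 = (-12 - 6)*18 - 49 = -18*18 - 49 = -324 - 49 = -373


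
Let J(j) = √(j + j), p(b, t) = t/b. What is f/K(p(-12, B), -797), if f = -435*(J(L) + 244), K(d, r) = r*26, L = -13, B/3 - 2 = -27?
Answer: 53070/10361 + 435*I*√26/20722 ≈ 5.1221 + 0.10704*I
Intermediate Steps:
B = -75 (B = 6 + 3*(-27) = 6 - 81 = -75)
J(j) = √2*√j (J(j) = √(2*j) = √2*√j)
K(d, r) = 26*r
f = -106140 - 435*I*√26 (f = -435*(√2*√(-13) + 244) = -435*(√2*(I*√13) + 244) = -435*(I*√26 + 244) = -435*(244 + I*√26) = -106140 - 435*I*√26 ≈ -1.0614e+5 - 2218.1*I)
f/K(p(-12, B), -797) = (-106140 - 435*I*√26)/((26*(-797))) = (-106140 - 435*I*√26)/(-20722) = (-106140 - 435*I*√26)*(-1/20722) = 53070/10361 + 435*I*√26/20722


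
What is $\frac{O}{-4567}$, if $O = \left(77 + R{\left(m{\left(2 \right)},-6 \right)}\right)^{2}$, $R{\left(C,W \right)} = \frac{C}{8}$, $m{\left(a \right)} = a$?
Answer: $- \frac{95481}{73072} \approx -1.3067$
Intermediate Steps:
$R{\left(C,W \right)} = \frac{C}{8}$ ($R{\left(C,W \right)} = C \frac{1}{8} = \frac{C}{8}$)
$O = \frac{95481}{16}$ ($O = \left(77 + \frac{1}{8} \cdot 2\right)^{2} = \left(77 + \frac{1}{4}\right)^{2} = \left(\frac{309}{4}\right)^{2} = \frac{95481}{16} \approx 5967.6$)
$\frac{O}{-4567} = \frac{95481}{16 \left(-4567\right)} = \frac{95481}{16} \left(- \frac{1}{4567}\right) = - \frac{95481}{73072}$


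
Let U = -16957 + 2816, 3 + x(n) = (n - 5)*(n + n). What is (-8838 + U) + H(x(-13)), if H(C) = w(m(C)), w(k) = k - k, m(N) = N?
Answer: -22979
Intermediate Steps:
x(n) = -3 + 2*n*(-5 + n) (x(n) = -3 + (n - 5)*(n + n) = -3 + (-5 + n)*(2*n) = -3 + 2*n*(-5 + n))
U = -14141
w(k) = 0
H(C) = 0
(-8838 + U) + H(x(-13)) = (-8838 - 14141) + 0 = -22979 + 0 = -22979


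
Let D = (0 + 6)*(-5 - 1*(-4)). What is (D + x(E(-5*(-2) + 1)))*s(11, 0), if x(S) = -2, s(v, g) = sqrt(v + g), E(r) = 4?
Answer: -8*sqrt(11) ≈ -26.533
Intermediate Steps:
s(v, g) = sqrt(g + v)
D = -6 (D = 6*(-5 + 4) = 6*(-1) = -6)
(D + x(E(-5*(-2) + 1)))*s(11, 0) = (-6 - 2)*sqrt(0 + 11) = -8*sqrt(11)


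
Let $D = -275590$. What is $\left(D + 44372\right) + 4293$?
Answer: $-226925$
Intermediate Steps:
$\left(D + 44372\right) + 4293 = \left(-275590 + 44372\right) + 4293 = -231218 + 4293 = -226925$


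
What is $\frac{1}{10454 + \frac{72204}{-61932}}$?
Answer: $\frac{5161}{53947077} \approx 9.5668 \cdot 10^{-5}$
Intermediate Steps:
$\frac{1}{10454 + \frac{72204}{-61932}} = \frac{1}{10454 + 72204 \left(- \frac{1}{61932}\right)} = \frac{1}{10454 - \frac{6017}{5161}} = \frac{1}{\frac{53947077}{5161}} = \frac{5161}{53947077}$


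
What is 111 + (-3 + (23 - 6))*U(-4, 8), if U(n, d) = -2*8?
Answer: -113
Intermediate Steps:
U(n, d) = -16
111 + (-3 + (23 - 6))*U(-4, 8) = 111 + (-3 + (23 - 6))*(-16) = 111 + (-3 + 17)*(-16) = 111 + 14*(-16) = 111 - 224 = -113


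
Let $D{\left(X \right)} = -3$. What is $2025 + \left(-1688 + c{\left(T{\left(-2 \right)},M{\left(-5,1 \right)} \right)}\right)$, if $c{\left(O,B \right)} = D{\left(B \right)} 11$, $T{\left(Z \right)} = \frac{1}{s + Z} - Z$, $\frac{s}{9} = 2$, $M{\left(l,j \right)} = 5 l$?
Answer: $304$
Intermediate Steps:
$s = 18$ ($s = 9 \cdot 2 = 18$)
$T{\left(Z \right)} = \frac{1}{18 + Z} - Z$
$c{\left(O,B \right)} = -33$ ($c{\left(O,B \right)} = \left(-3\right) 11 = -33$)
$2025 + \left(-1688 + c{\left(T{\left(-2 \right)},M{\left(-5,1 \right)} \right)}\right) = 2025 - 1721 = 304$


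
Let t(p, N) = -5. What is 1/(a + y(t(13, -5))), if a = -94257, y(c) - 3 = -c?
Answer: -1/94249 ≈ -1.0610e-5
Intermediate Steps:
y(c) = 3 - c
1/(a + y(t(13, -5))) = 1/(-94257 + (3 - 1*(-5))) = 1/(-94257 + (3 + 5)) = 1/(-94257 + 8) = 1/(-94249) = -1/94249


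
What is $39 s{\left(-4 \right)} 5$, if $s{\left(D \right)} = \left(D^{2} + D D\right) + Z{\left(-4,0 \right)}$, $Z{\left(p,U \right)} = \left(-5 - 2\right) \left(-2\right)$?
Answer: $8970$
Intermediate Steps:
$Z{\left(p,U \right)} = 14$ ($Z{\left(p,U \right)} = \left(-7\right) \left(-2\right) = 14$)
$s{\left(D \right)} = 14 + 2 D^{2}$ ($s{\left(D \right)} = \left(D^{2} + D D\right) + 14 = \left(D^{2} + D^{2}\right) + 14 = 2 D^{2} + 14 = 14 + 2 D^{2}$)
$39 s{\left(-4 \right)} 5 = 39 \left(14 + 2 \left(-4\right)^{2}\right) 5 = 39 \left(14 + 2 \cdot 16\right) 5 = 39 \left(14 + 32\right) 5 = 39 \cdot 46 \cdot 5 = 1794 \cdot 5 = 8970$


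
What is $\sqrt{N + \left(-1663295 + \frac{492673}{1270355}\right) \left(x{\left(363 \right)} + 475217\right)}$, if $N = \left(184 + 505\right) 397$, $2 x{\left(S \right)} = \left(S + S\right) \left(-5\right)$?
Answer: $\frac{i \sqrt{1270718406531557633154595}}{1270355} \approx 8.8736 \cdot 10^{5} i$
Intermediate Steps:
$x{\left(S \right)} = - 5 S$ ($x{\left(S \right)} = \frac{\left(S + S\right) \left(-5\right)}{2} = \frac{2 S \left(-5\right)}{2} = \frac{\left(-10\right) S}{2} = - 5 S$)
$N = 273533$ ($N = 689 \cdot 397 = 273533$)
$\sqrt{N + \left(-1663295 + \frac{492673}{1270355}\right) \left(x{\left(363 \right)} + 475217\right)} = \sqrt{273533 + \left(-1663295 + \frac{492673}{1270355}\right) \left(\left(-5\right) 363 + 475217\right)} = \sqrt{273533 + \left(-1663295 + 492673 \cdot \frac{1}{1270355}\right) \left(-1815 + 475217\right)} = \sqrt{273533 + \left(-1663295 + \frac{492673}{1270355}\right) 473402} = \sqrt{273533 - \frac{1000286414395670904}{1270355}} = \sqrt{- \frac{1000286066911656689}{1270355}} = \frac{i \sqrt{1270718406531557633154595}}{1270355}$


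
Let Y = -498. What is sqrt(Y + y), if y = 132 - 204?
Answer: I*sqrt(570) ≈ 23.875*I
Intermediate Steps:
y = -72
sqrt(Y + y) = sqrt(-498 - 72) = sqrt(-570) = I*sqrt(570)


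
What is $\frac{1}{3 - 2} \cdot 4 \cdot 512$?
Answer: $2048$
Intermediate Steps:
$\frac{1}{3 - 2} \cdot 4 \cdot 512 = 1^{-1} \cdot 4 \cdot 512 = 1 \cdot 4 \cdot 512 = 4 \cdot 512 = 2048$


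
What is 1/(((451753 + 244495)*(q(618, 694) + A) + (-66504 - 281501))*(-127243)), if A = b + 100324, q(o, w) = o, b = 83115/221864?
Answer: -27733/248008221981202001004 ≈ -1.1182e-16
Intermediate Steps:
b = 83115/221864 (b = 83115*(1/221864) = 83115/221864 ≈ 0.37462)
A = 22258367051/221864 (A = 83115/221864 + 100324 = 22258367051/221864 ≈ 1.0032e+5)
1/(((451753 + 244495)*(q(618, 694) + A) + (-66504 - 281501))*(-127243)) = 1/(((451753 + 244495)*(618 + 22258367051/221864) + (-66504 - 281501))*(-127243)) = -1/127243/(696248*(22395479003/221864) - 348005) = -1/127243/(1949100933110093/27733 - 348005) = -1/127243/(1949091281887428/27733) = (27733/1949091281887428)*(-1/127243) = -27733/248008221981202001004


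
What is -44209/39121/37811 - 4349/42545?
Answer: -6434939637624/62932739753395 ≈ -0.10225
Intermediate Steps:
-44209/39121/37811 - 4349/42545 = -44209*1/39121*(1/37811) - 4349*1/42545 = -44209/39121*1/37811 - 4349/42545 = -44209/1479204131 - 4349/42545 = -6434939637624/62932739753395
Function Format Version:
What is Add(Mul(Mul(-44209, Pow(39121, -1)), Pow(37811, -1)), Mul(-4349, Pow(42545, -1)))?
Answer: Rational(-6434939637624, 62932739753395) ≈ -0.10225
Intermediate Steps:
Add(Mul(Mul(-44209, Pow(39121, -1)), Pow(37811, -1)), Mul(-4349, Pow(42545, -1))) = Add(Mul(Mul(-44209, Rational(1, 39121)), Rational(1, 37811)), Mul(-4349, Rational(1, 42545))) = Add(Mul(Rational(-44209, 39121), Rational(1, 37811)), Rational(-4349, 42545)) = Add(Rational(-44209, 1479204131), Rational(-4349, 42545)) = Rational(-6434939637624, 62932739753395)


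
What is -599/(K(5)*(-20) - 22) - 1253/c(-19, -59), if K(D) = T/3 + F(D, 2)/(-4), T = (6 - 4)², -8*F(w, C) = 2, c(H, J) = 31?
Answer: -881/31 ≈ -28.419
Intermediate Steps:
F(w, C) = -¼ (F(w, C) = -⅛*2 = -¼)
T = 4 (T = 2² = 4)
K(D) = 67/48 (K(D) = 4/3 - ¼/(-4) = 4*(⅓) - ¼*(-¼) = 4/3 + 1/16 = 67/48)
-599/(K(5)*(-20) - 22) - 1253/c(-19, -59) = -599/((67/48)*(-20) - 22) - 1253/31 = -599/(-335/12 - 22) - 1253*1/31 = -599/(-599/12) - 1253/31 = -599*(-12/599) - 1253/31 = 12 - 1253/31 = -881/31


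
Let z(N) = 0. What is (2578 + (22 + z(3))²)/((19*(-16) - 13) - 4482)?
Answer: -3062/4799 ≈ -0.63805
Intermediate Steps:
(2578 + (22 + z(3))²)/((19*(-16) - 13) - 4482) = (2578 + (22 + 0)²)/((19*(-16) - 13) - 4482) = (2578 + 22²)/((-304 - 13) - 4482) = (2578 + 484)/(-317 - 4482) = 3062/(-4799) = 3062*(-1/4799) = -3062/4799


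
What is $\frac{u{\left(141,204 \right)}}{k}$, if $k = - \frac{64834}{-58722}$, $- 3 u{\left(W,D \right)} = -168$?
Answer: $\frac{234888}{4631} \approx 50.721$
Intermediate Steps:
$u{\left(W,D \right)} = 56$ ($u{\left(W,D \right)} = \left(- \frac{1}{3}\right) \left(-168\right) = 56$)
$k = \frac{32417}{29361}$ ($k = \left(-64834\right) \left(- \frac{1}{58722}\right) = \frac{32417}{29361} \approx 1.1041$)
$\frac{u{\left(141,204 \right)}}{k} = \frac{56}{\frac{32417}{29361}} = 56 \cdot \frac{29361}{32417} = \frac{234888}{4631}$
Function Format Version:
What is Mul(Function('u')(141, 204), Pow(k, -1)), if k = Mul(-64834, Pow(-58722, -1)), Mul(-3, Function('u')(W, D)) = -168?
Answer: Rational(234888, 4631) ≈ 50.721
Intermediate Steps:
Function('u')(W, D) = 56 (Function('u')(W, D) = Mul(Rational(-1, 3), -168) = 56)
k = Rational(32417, 29361) (k = Mul(-64834, Rational(-1, 58722)) = Rational(32417, 29361) ≈ 1.1041)
Mul(Function('u')(141, 204), Pow(k, -1)) = Mul(56, Pow(Rational(32417, 29361), -1)) = Mul(56, Rational(29361, 32417)) = Rational(234888, 4631)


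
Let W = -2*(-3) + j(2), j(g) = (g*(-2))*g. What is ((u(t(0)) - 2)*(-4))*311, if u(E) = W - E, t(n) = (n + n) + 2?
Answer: 7464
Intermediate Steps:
j(g) = -2*g**2 (j(g) = (-2*g)*g = -2*g**2)
W = -2 (W = -2*(-3) - 2*2**2 = 6 - 2*4 = 6 - 8 = -2)
t(n) = 2 + 2*n (t(n) = 2*n + 2 = 2 + 2*n)
u(E) = -2 - E
((u(t(0)) - 2)*(-4))*311 = (((-2 - (2 + 2*0)) - 2)*(-4))*311 = (((-2 - (2 + 0)) - 2)*(-4))*311 = (((-2 - 1*2) - 2)*(-4))*311 = (((-2 - 2) - 2)*(-4))*311 = ((-4 - 2)*(-4))*311 = -6*(-4)*311 = 24*311 = 7464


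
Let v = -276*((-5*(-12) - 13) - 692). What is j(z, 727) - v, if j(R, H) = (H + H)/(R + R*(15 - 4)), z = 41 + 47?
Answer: -93993833/528 ≈ -1.7802e+5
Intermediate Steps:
z = 88
v = 178020 (v = -276*((60 - 13) - 692) = -276*(47 - 692) = -276*(-645) = 178020)
j(R, H) = H/(6*R) (j(R, H) = (2*H)/(R + R*11) = (2*H)/(R + 11*R) = (2*H)/((12*R)) = (2*H)*(1/(12*R)) = H/(6*R))
j(z, 727) - v = (⅙)*727/88 - 1*178020 = (⅙)*727*(1/88) - 178020 = 727/528 - 178020 = -93993833/528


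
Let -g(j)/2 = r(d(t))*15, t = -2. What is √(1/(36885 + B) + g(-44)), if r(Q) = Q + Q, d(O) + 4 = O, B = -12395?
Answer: √215913660490/24490 ≈ 18.974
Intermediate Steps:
d(O) = -4 + O
r(Q) = 2*Q
g(j) = 360 (g(j) = -2*2*(-4 - 2)*15 = -2*2*(-6)*15 = -(-24)*15 = -2*(-180) = 360)
√(1/(36885 + B) + g(-44)) = √(1/(36885 - 12395) + 360) = √(1/24490 + 360) = √(8816401/24490) = √215913660490/24490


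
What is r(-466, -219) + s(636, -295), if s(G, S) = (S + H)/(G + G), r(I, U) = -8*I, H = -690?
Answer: 4741031/1272 ≈ 3727.2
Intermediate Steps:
s(G, S) = (-690 + S)/(2*G) (s(G, S) = (S - 690)/(G + G) = (-690 + S)/((2*G)) = (-690 + S)*(1/(2*G)) = (-690 + S)/(2*G))
r(-466, -219) + s(636, -295) = -8*(-466) + (1/2)*(-690 - 295)/636 = 3728 + (1/2)*(1/636)*(-985) = 3728 - 985/1272 = 4741031/1272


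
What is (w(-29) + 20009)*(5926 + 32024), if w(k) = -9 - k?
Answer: 760100550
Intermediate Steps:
(w(-29) + 20009)*(5926 + 32024) = ((-9 - 1*(-29)) + 20009)*(5926 + 32024) = ((-9 + 29) + 20009)*37950 = (20 + 20009)*37950 = 20029*37950 = 760100550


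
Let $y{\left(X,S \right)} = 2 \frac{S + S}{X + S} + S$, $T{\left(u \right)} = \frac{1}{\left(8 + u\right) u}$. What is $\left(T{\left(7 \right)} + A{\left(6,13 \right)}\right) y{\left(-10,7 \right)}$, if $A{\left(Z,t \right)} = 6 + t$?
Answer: $- \frac{1996}{45} \approx -44.356$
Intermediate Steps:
$T{\left(u \right)} = \frac{1}{u \left(8 + u\right)}$
$y{\left(X,S \right)} = S + \frac{4 S}{S + X}$ ($y{\left(X,S \right)} = 2 \frac{2 S}{S + X} + S = \frac{4 S}{S + X} + S = S + \frac{4 S}{S + X}$)
$\left(T{\left(7 \right)} + A{\left(6,13 \right)}\right) y{\left(-10,7 \right)} = \left(\frac{1}{7 \left(8 + 7\right)} + \left(6 + 13\right)\right) \frac{7 \left(4 + 7 - 10\right)}{7 - 10} = \left(\frac{1}{7 \cdot 15} + 19\right) 7 \frac{1}{-3} \cdot 1 = \left(\frac{1}{7} \cdot \frac{1}{15} + 19\right) 7 \left(- \frac{1}{3}\right) 1 = \left(\frac{1}{105} + 19\right) \left(- \frac{7}{3}\right) = \frac{1996}{105} \left(- \frac{7}{3}\right) = - \frac{1996}{45}$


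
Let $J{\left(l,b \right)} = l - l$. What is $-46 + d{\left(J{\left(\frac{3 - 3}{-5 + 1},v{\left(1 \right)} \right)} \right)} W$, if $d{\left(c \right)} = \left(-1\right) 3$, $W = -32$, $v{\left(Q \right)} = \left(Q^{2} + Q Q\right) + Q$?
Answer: $50$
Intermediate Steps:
$v{\left(Q \right)} = Q + 2 Q^{2}$ ($v{\left(Q \right)} = \left(Q^{2} + Q^{2}\right) + Q = 2 Q^{2} + Q = Q + 2 Q^{2}$)
$J{\left(l,b \right)} = 0$
$d{\left(c \right)} = -3$
$-46 + d{\left(J{\left(\frac{3 - 3}{-5 + 1},v{\left(1 \right)} \right)} \right)} W = -46 - -96 = -46 + 96 = 50$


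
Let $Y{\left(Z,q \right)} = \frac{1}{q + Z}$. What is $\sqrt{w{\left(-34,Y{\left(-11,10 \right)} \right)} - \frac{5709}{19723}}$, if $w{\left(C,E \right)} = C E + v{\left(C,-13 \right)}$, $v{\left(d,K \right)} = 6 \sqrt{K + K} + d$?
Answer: $\frac{\sqrt{-930567 + 19289094 i \sqrt{26}}}{1793} \approx 3.8927 + 3.9297 i$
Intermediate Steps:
$Y{\left(Z,q \right)} = \frac{1}{Z + q}$
$v{\left(d,K \right)} = d + 6 \sqrt{2} \sqrt{K}$ ($v{\left(d,K \right)} = 6 \sqrt{2 K} + d = 6 \sqrt{2} \sqrt{K} + d = d + 6 \sqrt{2} \sqrt{K}$)
$w{\left(C,E \right)} = C + C E + 6 i \sqrt{26}$ ($w{\left(C,E \right)} = C E + \left(C + 6 \sqrt{2} \sqrt{-13}\right) = C E + \left(C + 6 \sqrt{2} i \sqrt{13}\right) = C E + \left(C + 6 i \sqrt{26}\right) = C + C E + 6 i \sqrt{26}$)
$\sqrt{w{\left(-34,Y{\left(-11,10 \right)} \right)} - \frac{5709}{19723}} = \sqrt{\left(-34 - \frac{34}{-11 + 10} + 6 i \sqrt{26}\right) - \frac{5709}{19723}} = \sqrt{\left(-34 - \frac{34}{-1} + 6 i \sqrt{26}\right) - \frac{519}{1793}} = \sqrt{\left(-34 - -34 + 6 i \sqrt{26}\right) - \frac{519}{1793}} = \sqrt{\left(-34 + 34 + 6 i \sqrt{26}\right) - \frac{519}{1793}} = \sqrt{6 i \sqrt{26} - \frac{519}{1793}} = \sqrt{- \frac{519}{1793} + 6 i \sqrt{26}}$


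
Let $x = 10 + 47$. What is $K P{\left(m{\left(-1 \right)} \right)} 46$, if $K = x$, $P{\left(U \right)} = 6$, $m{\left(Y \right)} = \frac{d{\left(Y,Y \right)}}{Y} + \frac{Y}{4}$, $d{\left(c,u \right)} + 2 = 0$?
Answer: $15732$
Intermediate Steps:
$d{\left(c,u \right)} = -2$ ($d{\left(c,u \right)} = -2 + 0 = -2$)
$m{\left(Y \right)} = - \frac{2}{Y} + \frac{Y}{4}$
$x = 57$
$K = 57$
$K P{\left(m{\left(-1 \right)} \right)} 46 = 57 \cdot 6 \cdot 46 = 342 \cdot 46 = 15732$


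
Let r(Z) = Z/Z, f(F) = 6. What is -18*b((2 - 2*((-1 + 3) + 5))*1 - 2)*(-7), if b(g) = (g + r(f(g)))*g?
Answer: 22932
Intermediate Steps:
r(Z) = 1
b(g) = g*(1 + g) (b(g) = (g + 1)*g = (1 + g)*g = g*(1 + g))
-18*b((2 - 2*((-1 + 3) + 5))*1 - 2)*(-7) = -18*((2 - 2*((-1 + 3) + 5))*1 - 2)*(1 + ((2 - 2*((-1 + 3) + 5))*1 - 2))*(-7) = -18*((2 - 2*(2 + 5))*1 - 2)*(1 + ((2 - 2*(2 + 5))*1 - 2))*(-7) = -18*((2 - 2*7)*1 - 2)*(1 + ((2 - 2*7)*1 - 2))*(-7) = -18*((2 - 14)*1 - 2)*(1 + ((2 - 14)*1 - 2))*(-7) = -18*(-12*1 - 2)*(1 + (-12*1 - 2))*(-7) = -18*(-12 - 2)*(1 + (-12 - 2))*(-7) = -(-252)*(1 - 14)*(-7) = -(-252)*(-13)*(-7) = -18*182*(-7) = -3276*(-7) = 22932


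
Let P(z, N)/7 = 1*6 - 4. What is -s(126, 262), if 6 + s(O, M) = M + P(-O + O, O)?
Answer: -270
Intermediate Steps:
P(z, N) = 14 (P(z, N) = 7*(1*6 - 4) = 7*(6 - 4) = 7*2 = 14)
s(O, M) = 8 + M (s(O, M) = -6 + (M + 14) = -6 + (14 + M) = 8 + M)
-s(126, 262) = -(8 + 262) = -1*270 = -270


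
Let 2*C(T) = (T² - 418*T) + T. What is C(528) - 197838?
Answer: -168534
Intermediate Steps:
C(T) = T²/2 - 417*T/2 (C(T) = ((T² - 418*T) + T)/2 = (T² - 417*T)/2 = T²/2 - 417*T/2)
C(528) - 197838 = (½)*528*(-417 + 528) - 197838 = (½)*528*111 - 197838 = 29304 - 197838 = -168534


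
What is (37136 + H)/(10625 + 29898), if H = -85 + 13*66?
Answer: 37909/40523 ≈ 0.93549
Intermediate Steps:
H = 773 (H = -85 + 858 = 773)
(37136 + H)/(10625 + 29898) = (37136 + 773)/(10625 + 29898) = 37909/40523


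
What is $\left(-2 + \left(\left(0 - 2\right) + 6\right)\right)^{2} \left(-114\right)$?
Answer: $-456$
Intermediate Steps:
$\left(-2 + \left(\left(0 - 2\right) + 6\right)\right)^{2} \left(-114\right) = \left(-2 + \left(-2 + 6\right)\right)^{2} \left(-114\right) = \left(-2 + 4\right)^{2} \left(-114\right) = 2^{2} \left(-114\right) = 4 \left(-114\right) = -456$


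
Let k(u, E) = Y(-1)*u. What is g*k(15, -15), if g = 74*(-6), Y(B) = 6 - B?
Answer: -46620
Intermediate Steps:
k(u, E) = 7*u (k(u, E) = (6 - 1*(-1))*u = (6 + 1)*u = 7*u)
g = -444
g*k(15, -15) = -3108*15 = -444*105 = -46620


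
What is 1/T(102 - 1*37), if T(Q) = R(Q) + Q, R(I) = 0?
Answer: 1/65 ≈ 0.015385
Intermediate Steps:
T(Q) = Q (T(Q) = 0 + Q = Q)
1/T(102 - 1*37) = 1/(102 - 1*37) = 1/(102 - 37) = 1/65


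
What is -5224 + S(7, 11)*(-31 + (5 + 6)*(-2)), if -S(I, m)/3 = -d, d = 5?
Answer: -6019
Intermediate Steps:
S(I, m) = 15 (S(I, m) = -(-3)*5 = -3*(-5) = 15)
-5224 + S(7, 11)*(-31 + (5 + 6)*(-2)) = -5224 + 15*(-31 + (5 + 6)*(-2)) = -5224 + 15*(-31 + 11*(-2)) = -5224 + 15*(-31 - 22) = -5224 + 15*(-53) = -5224 - 795 = -6019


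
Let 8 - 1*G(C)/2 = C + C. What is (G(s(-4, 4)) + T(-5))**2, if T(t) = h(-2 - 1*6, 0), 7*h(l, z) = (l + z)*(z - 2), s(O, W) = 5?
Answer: 144/49 ≈ 2.9388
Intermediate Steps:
G(C) = 16 - 4*C (G(C) = 16 - 2*(C + C) = 16 - 4*C)
h(l, z) = (-2 + z)*(l + z)/7 (h(l, z) = ((l + z)*(z - 2))/7 = ((l + z)*(-2 + z))/7 = ((-2 + z)*(l + z))/7 = (-2 + z)*(l + z)/7)
T(t) = 16/7 (T(t) = -2*(-2 - 1*6)/7 - 2/7*0 + (1/7)*0**2 + (1/7)*(-2 - 1*6)*0 = -2*(-2 - 6)/7 + 0 + (1/7)*0 + (1/7)*(-2 - 6)*0 = -2/7*(-8) + 0 + 0 + (1/7)*(-8)*0 = 16/7 + 0 + 0 + 0 = 16/7)
(G(s(-4, 4)) + T(-5))**2 = ((16 - 4*5) + 16/7)**2 = ((16 - 20) + 16/7)**2 = (-4 + 16/7)**2 = (-12/7)**2 = 144/49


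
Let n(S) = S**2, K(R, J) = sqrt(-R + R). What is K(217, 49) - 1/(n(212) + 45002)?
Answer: -1/89946 ≈ -1.1118e-5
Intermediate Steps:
K(R, J) = 0 (K(R, J) = sqrt(0) = 0)
K(217, 49) - 1/(n(212) + 45002) = 0 - 1/(212**2 + 45002) = 0 - 1/(44944 + 45002) = 0 - 1/89946 = -1/89946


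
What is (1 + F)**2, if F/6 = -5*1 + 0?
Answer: 841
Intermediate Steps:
F = -30 (F = 6*(-5*1 + 0) = 6*(-5 + 0) = 6*(-5) = -30)
(1 + F)**2 = (1 - 30)**2 = (-29)**2 = 841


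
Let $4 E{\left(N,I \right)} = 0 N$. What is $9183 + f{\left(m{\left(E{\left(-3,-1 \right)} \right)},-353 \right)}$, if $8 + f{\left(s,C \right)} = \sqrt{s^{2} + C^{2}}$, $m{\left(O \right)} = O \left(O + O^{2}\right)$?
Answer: $9528$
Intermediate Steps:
$E{\left(N,I \right)} = 0$ ($E{\left(N,I \right)} = \frac{0 N}{4} = \frac{1}{4} \cdot 0 = 0$)
$f{\left(s,C \right)} = -8 + \sqrt{C^{2} + s^{2}}$ ($f{\left(s,C \right)} = -8 + \sqrt{s^{2} + C^{2}} = -8 + \sqrt{C^{2} + s^{2}}$)
$9183 + f{\left(m{\left(E{\left(-3,-1 \right)} \right)},-353 \right)} = 9183 - \left(8 - \sqrt{\left(-353\right)^{2} + \left(0^{2} \left(1 + 0\right)\right)^{2}}\right) = 9183 - \left(8 - \sqrt{124609 + \left(0 \cdot 1\right)^{2}}\right) = 9183 - \left(8 - \sqrt{124609 + 0^{2}}\right) = 9183 - \left(8 - \sqrt{124609 + 0}\right) = 9183 - \left(8 - \sqrt{124609}\right) = 9183 + \left(-8 + 353\right) = 9183 + 345 = 9528$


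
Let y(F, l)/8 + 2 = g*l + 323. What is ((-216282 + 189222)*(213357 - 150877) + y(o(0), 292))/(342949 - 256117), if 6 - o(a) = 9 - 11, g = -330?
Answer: -70478213/3618 ≈ -19480.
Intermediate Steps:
o(a) = 8 (o(a) = 6 - (9 - 11) = 6 - 1*(-2) = 6 + 2 = 8)
y(F, l) = 2568 - 2640*l (y(F, l) = -16 + 8*(-330*l + 323) = -16 + 8*(323 - 330*l) = -16 + (2584 - 2640*l) = 2568 - 2640*l)
((-216282 + 189222)*(213357 - 150877) + y(o(0), 292))/(342949 - 256117) = ((-216282 + 189222)*(213357 - 150877) + (2568 - 2640*292))/(342949 - 256117) = (-27060*62480 + (2568 - 770880))/86832 = (-1690708800 - 768312)*(1/86832) = -1691477112*1/86832 = -70478213/3618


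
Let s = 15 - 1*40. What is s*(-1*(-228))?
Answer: -5700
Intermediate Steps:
s = -25 (s = 15 - 40 = -25)
s*(-1*(-228)) = -(-25)*(-228) = -25*228 = -5700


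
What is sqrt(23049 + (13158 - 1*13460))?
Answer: 23*sqrt(43) ≈ 150.82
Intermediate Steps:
sqrt(23049 + (13158 - 1*13460)) = sqrt(23049 + (13158 - 13460)) = sqrt(23049 - 302) = sqrt(22747) = 23*sqrt(43)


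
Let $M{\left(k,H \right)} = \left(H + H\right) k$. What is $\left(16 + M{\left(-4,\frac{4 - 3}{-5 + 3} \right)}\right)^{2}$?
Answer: $400$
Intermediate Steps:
$M{\left(k,H \right)} = 2 H k$
$\left(16 + M{\left(-4,\frac{4 - 3}{-5 + 3} \right)}\right)^{2} = \left(16 + 2 \frac{4 - 3}{-5 + 3} \left(-4\right)\right)^{2} = \left(16 + 2 \cdot 1 \frac{1}{-2} \left(-4\right)\right)^{2} = \left(16 + 2 \cdot 1 \left(- \frac{1}{2}\right) \left(-4\right)\right)^{2} = \left(16 + 2 \left(- \frac{1}{2}\right) \left(-4\right)\right)^{2} = \left(16 + 4\right)^{2} = 20^{2} = 400$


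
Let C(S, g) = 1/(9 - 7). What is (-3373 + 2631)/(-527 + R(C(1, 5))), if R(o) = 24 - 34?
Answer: 742/537 ≈ 1.3818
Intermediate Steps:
C(S, g) = ½ (C(S, g) = 1/2 = ½)
R(o) = -10
(-3373 + 2631)/(-527 + R(C(1, 5))) = (-3373 + 2631)/(-527 - 10) = -742/(-537) = -742*(-1/537) = 742/537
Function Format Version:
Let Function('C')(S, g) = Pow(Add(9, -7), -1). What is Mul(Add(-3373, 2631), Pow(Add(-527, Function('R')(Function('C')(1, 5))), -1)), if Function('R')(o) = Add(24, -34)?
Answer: Rational(742, 537) ≈ 1.3818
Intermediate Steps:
Function('C')(S, g) = Rational(1, 2) (Function('C')(S, g) = Pow(2, -1) = Rational(1, 2))
Function('R')(o) = -10
Mul(Add(-3373, 2631), Pow(Add(-527, Function('R')(Function('C')(1, 5))), -1)) = Mul(Add(-3373, 2631), Pow(Add(-527, -10), -1)) = Mul(-742, Pow(-537, -1)) = Mul(-742, Rational(-1, 537)) = Rational(742, 537)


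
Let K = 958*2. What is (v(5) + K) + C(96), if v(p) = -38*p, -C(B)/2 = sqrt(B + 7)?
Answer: 1726 - 2*sqrt(103) ≈ 1705.7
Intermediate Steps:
K = 1916
C(B) = -2*sqrt(7 + B) (C(B) = -2*sqrt(B + 7) = -2*sqrt(7 + B))
(v(5) + K) + C(96) = (-38*5 + 1916) - 2*sqrt(7 + 96) = (-190 + 1916) - 2*sqrt(103) = 1726 - 2*sqrt(103)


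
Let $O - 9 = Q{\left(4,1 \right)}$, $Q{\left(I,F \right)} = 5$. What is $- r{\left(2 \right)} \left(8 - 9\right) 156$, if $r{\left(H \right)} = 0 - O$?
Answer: $-2184$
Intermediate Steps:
$O = 14$ ($O = 9 + 5 = 14$)
$r{\left(H \right)} = -14$ ($r{\left(H \right)} = 0 - 14 = -14$)
$- r{\left(2 \right)} \left(8 - 9\right) 156 = - - 14 \left(8 - 9\right) 156 = - \left(-14\right) \left(-1\right) 156 = - 14 \cdot 156 = \left(-1\right) 2184 = -2184$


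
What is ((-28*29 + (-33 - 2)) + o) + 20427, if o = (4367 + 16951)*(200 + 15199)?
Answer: 328295462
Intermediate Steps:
o = 328275882 (o = 21318*15399 = 328275882)
((-28*29 + (-33 - 2)) + o) + 20427 = ((-28*29 + (-33 - 2)) + 328275882) + 20427 = ((-812 - 35) + 328275882) + 20427 = (-847 + 328275882) + 20427 = 328275035 + 20427 = 328295462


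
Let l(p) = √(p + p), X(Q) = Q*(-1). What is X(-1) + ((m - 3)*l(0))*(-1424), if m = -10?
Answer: 1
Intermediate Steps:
X(Q) = -Q
l(p) = √2*√p (l(p) = √(2*p) = √2*√p)
X(-1) + ((m - 3)*l(0))*(-1424) = -1*(-1) + ((-10 - 3)*(√2*√0))*(-1424) = 1 - 13*√2*0*(-1424) = 1 - 13*0*(-1424) = 1 + 0*(-1424) = 1 + 0 = 1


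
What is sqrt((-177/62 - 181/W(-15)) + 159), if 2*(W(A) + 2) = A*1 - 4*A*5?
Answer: sqrt(47003109974)/17422 ≈ 12.444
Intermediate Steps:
W(A) = -2 - 19*A/2 (W(A) = -2 + (A*1 - 4*A*5)/2 = -2 + (A - 20*A)/2 = -2 + (-19*A)/2 = -2 - 19*A/2)
sqrt((-177/62 - 181/W(-15)) + 159) = sqrt((-177/62 - 181/(-2 - 19/2*(-15))) + 159) = sqrt((-177*1/62 - 181/(-2 + 285/2)) + 159) = sqrt((-177/62 - 181/281/2) + 159) = sqrt((-177/62 - 181*2/281) + 159) = sqrt((-177/62 - 362/281) + 159) = sqrt(-72181/17422 + 159) = sqrt(2697917/17422) = sqrt(47003109974)/17422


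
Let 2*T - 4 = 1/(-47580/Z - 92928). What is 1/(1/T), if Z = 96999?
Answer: 12018595203/6009313768 ≈ 2.0000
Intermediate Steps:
T = 12018595203/6009313768 (T = 2 + 1/(2*(-47580/96999 - 92928)) = 2 + 1/(2*(-47580*1/96999 - 92928)) = 2 + 1/(2*(-15860/32333 - 92928)) = 2 + 1/(2*(-3004656884/32333)) = 2 + (½)*(-32333/3004656884) = 2 - 32333/6009313768 = 12018595203/6009313768 ≈ 2.0000)
1/(1/T) = 1/(1/(12018595203/6009313768)) = 1/(6009313768/12018595203) = 12018595203/6009313768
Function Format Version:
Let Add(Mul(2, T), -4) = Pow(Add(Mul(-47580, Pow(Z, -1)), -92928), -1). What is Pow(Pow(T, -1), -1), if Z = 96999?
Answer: Rational(12018595203, 6009313768) ≈ 2.0000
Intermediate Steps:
T = Rational(12018595203, 6009313768) (T = Add(2, Mul(Rational(1, 2), Pow(Add(Mul(-47580, Pow(96999, -1)), -92928), -1))) = Add(2, Mul(Rational(1, 2), Pow(Add(Mul(-47580, Rational(1, 96999)), -92928), -1))) = Add(2, Mul(Rational(1, 2), Pow(Add(Rational(-15860, 32333), -92928), -1))) = Add(2, Mul(Rational(1, 2), Pow(Rational(-3004656884, 32333), -1))) = Add(2, Mul(Rational(1, 2), Rational(-32333, 3004656884))) = Add(2, Rational(-32333, 6009313768)) = Rational(12018595203, 6009313768) ≈ 2.0000)
Pow(Pow(T, -1), -1) = Pow(Pow(Rational(12018595203, 6009313768), -1), -1) = Pow(Rational(6009313768, 12018595203), -1) = Rational(12018595203, 6009313768)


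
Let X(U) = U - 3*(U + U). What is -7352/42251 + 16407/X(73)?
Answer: -695895637/15421615 ≈ -45.125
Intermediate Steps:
X(U) = -5*U (X(U) = U - 6*U = -5*U)
-7352/42251 + 16407/X(73) = -7352/42251 + 16407/((-5*73)) = -7352*1/42251 + 16407/(-365) = -7352/42251 + 16407*(-1/365) = -7352/42251 - 16407/365 = -695895637/15421615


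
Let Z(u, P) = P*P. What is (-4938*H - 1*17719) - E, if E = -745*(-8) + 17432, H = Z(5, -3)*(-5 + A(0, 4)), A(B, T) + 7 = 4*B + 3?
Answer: 358867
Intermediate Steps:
A(B, T) = -4 + 4*B (A(B, T) = -7 + (4*B + 3) = -7 + (3 + 4*B) = -4 + 4*B)
Z(u, P) = P²
H = -81 (H = (-3)²*(-5 + (-4 + 4*0)) = 9*(-5 + (-4 + 0)) = 9*(-5 - 4) = 9*(-9) = -81)
E = 23392 (E = 5960 + 17432 = 23392)
(-4938*H - 1*17719) - E = (-4938*(-81) - 1*17719) - 1*23392 = (399978 - 17719) - 23392 = 382259 - 23392 = 358867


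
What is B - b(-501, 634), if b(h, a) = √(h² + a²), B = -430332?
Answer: -430332 - √652957 ≈ -4.3114e+5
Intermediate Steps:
b(h, a) = √(a² + h²)
B - b(-501, 634) = -430332 - √(634² + (-501)²) = -430332 - √(401956 + 251001) = -430332 - √652957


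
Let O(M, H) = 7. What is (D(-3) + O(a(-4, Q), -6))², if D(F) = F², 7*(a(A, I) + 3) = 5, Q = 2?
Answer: 256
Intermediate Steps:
a(A, I) = -16/7 (a(A, I) = -3 + (⅐)*5 = -3 + 5/7 = -16/7)
(D(-3) + O(a(-4, Q), -6))² = ((-3)² + 7)² = (9 + 7)² = 16² = 256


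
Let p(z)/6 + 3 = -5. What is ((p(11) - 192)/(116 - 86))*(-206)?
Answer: 1648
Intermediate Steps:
p(z) = -48 (p(z) = -18 + 6*(-5) = -18 - 30 = -48)
((p(11) - 192)/(116 - 86))*(-206) = ((-48 - 192)/(116 - 86))*(-206) = -240/30*(-206) = -240*1/30*(-206) = -8*(-206) = 1648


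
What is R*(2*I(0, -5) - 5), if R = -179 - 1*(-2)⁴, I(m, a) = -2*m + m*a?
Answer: 975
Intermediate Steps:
I(m, a) = -2*m + a*m
R = -195 (R = -179 - 1*16 = -179 - 16 = -195)
R*(2*I(0, -5) - 5) = -195*(2*(0*(-2 - 5)) - 5) = -195*(2*(0*(-7)) - 5) = -195*(2*0 - 5) = -195*(0 - 5) = -195*(-5) = 975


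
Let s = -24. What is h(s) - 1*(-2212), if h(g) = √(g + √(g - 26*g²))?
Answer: 2212 + √(-24 + 50*I*√6) ≈ 2219.1 + 8.6257*I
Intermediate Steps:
h(s) - 1*(-2212) = √(-24 + √(-24*(1 - 26*(-24)))) - 1*(-2212) = √(-24 + √(-24*(1 + 624))) + 2212 = √(-24 + √(-24*625)) + 2212 = √(-24 + √(-15000)) + 2212 = √(-24 + 50*I*√6) + 2212 = 2212 + √(-24 + 50*I*√6)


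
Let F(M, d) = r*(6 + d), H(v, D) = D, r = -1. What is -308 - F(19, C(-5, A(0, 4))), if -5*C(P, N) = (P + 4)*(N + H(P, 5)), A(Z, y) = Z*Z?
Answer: -301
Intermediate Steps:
A(Z, y) = Z²
C(P, N) = -(4 + P)*(5 + N)/5 (C(P, N) = -(P + 4)*(N + 5)/5 = -(4 + P)*(5 + N)/5)
F(M, d) = -6 - d (F(M, d) = -(6 + d) = -6 - d)
-308 - F(19, C(-5, A(0, 4))) = -308 - (-6 - (-4 - 1*(-5) - ⅘*0² - ⅕*0²*(-5))) = -308 - (-6 - (-4 + 5 - ⅘*0 - ⅕*0*(-5))) = -308 - (-6 - (-4 + 5 + 0 + 0)) = -308 - (-6 - 1*1) = -308 - (-6 - 1) = -308 - 1*(-7) = -308 + 7 = -301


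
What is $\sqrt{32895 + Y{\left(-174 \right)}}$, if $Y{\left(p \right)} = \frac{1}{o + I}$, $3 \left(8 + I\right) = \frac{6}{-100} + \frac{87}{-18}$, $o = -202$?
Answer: $\frac{9 \sqrt{920807546430}}{47617} \approx 181.37$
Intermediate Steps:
$I = - \frac{2167}{225}$ ($I = -8 + \frac{\frac{6}{-100} + \frac{87}{-18}}{3} = -8 + \frac{6 \left(- \frac{1}{100}\right) + 87 \left(- \frac{1}{18}\right)}{3} = -8 + \frac{- \frac{3}{50} - \frac{29}{6}}{3} = -8 + \frac{1}{3} \left(- \frac{367}{75}\right) = -8 - \frac{367}{225} = - \frac{2167}{225} \approx -9.6311$)
$Y{\left(p \right)} = - \frac{225}{47617}$ ($Y{\left(p \right)} = \frac{1}{-202 - \frac{2167}{225}} = \frac{1}{- \frac{47617}{225}} = - \frac{225}{47617}$)
$\sqrt{32895 + Y{\left(-174 \right)}} = \sqrt{32895 - \frac{225}{47617}} = \sqrt{\frac{1566360990}{47617}} = \frac{9 \sqrt{920807546430}}{47617}$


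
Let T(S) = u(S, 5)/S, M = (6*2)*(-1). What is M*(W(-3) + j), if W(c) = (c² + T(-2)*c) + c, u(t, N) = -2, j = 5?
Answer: -96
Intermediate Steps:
M = -12 (M = 12*(-1) = -12)
T(S) = -2/S
W(c) = c² + 2*c (W(c) = (c² + (-2/(-2))*c) + c = (c² + (-2*(-½))*c) + c = (c² + 1*c) + c = (c² + c) + c = (c + c²) + c = c² + 2*c)
M*(W(-3) + j) = -12*(-3*(2 - 3) + 5) = -12*(-3*(-1) + 5) = -12*(3 + 5) = -12*8 = -96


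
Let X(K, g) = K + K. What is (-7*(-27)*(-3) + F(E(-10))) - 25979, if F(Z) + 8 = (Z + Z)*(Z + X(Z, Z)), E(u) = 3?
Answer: -26500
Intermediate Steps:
X(K, g) = 2*K
F(Z) = -8 + 6*Z**2 (F(Z) = -8 + (Z + Z)*(Z + 2*Z) = -8 + (2*Z)*(3*Z) = -8 + 6*Z**2)
(-7*(-27)*(-3) + F(E(-10))) - 25979 = (-7*(-27)*(-3) + (-8 + 6*3**2)) - 25979 = (189*(-3) + (-8 + 6*9)) - 25979 = (-567 + (-8 + 54)) - 25979 = (-567 + 46) - 25979 = -521 - 25979 = -26500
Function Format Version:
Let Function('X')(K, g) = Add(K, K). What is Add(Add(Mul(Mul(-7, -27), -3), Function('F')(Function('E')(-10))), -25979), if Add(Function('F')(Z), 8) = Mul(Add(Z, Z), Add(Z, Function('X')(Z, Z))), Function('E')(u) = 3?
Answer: -26500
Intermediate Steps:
Function('X')(K, g) = Mul(2, K)
Function('F')(Z) = Add(-8, Mul(6, Pow(Z, 2))) (Function('F')(Z) = Add(-8, Mul(Add(Z, Z), Add(Z, Mul(2, Z)))) = Add(-8, Mul(Mul(2, Z), Mul(3, Z))) = Add(-8, Mul(6, Pow(Z, 2))))
Add(Add(Mul(Mul(-7, -27), -3), Function('F')(Function('E')(-10))), -25979) = Add(Add(Mul(Mul(-7, -27), -3), Add(-8, Mul(6, Pow(3, 2)))), -25979) = Add(Add(Mul(189, -3), Add(-8, Mul(6, 9))), -25979) = Add(Add(-567, Add(-8, 54)), -25979) = Add(Add(-567, 46), -25979) = Add(-521, -25979) = -26500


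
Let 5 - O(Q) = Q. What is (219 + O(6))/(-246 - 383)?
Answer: -218/629 ≈ -0.34658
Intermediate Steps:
O(Q) = 5 - Q
(219 + O(6))/(-246 - 383) = (219 + (5 - 1*6))/(-246 - 383) = (219 + (5 - 6))/(-629) = (219 - 1)*(-1/629) = 218*(-1/629) = -218/629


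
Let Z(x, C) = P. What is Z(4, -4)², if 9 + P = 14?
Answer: 25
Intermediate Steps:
P = 5 (P = -9 + 14 = 5)
Z(x, C) = 5
Z(4, -4)² = 5² = 25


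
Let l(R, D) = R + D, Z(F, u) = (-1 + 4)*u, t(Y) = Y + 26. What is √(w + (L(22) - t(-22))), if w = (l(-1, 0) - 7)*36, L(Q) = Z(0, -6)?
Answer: I*√310 ≈ 17.607*I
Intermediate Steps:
t(Y) = 26 + Y
Z(F, u) = 3*u
L(Q) = -18 (L(Q) = 3*(-6) = -18)
l(R, D) = D + R
w = -288 (w = ((0 - 1) - 7)*36 = (-1 - 7)*36 = -8*36 = -288)
√(w + (L(22) - t(-22))) = √(-288 + (-18 - (26 - 22))) = √(-288 + (-18 - 1*4)) = √(-288 + (-18 - 4)) = √(-288 - 22) = √(-310) = I*√310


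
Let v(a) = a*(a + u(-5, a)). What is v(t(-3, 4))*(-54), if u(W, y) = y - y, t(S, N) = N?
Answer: -864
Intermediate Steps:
u(W, y) = 0
v(a) = a² (v(a) = a*(a + 0) = a*a = a²)
v(t(-3, 4))*(-54) = 4²*(-54) = 16*(-54) = -864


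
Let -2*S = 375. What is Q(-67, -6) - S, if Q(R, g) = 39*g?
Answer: -93/2 ≈ -46.500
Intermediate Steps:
S = -375/2 (S = -1/2*375 = -375/2 ≈ -187.50)
Q(-67, -6) - S = 39*(-6) - 1*(-375/2) = -234 + 375/2 = -93/2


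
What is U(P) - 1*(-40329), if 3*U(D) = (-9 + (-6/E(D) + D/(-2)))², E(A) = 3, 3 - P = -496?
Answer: 755389/12 ≈ 62949.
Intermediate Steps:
P = 499 (P = 3 - 1*(-496) = 3 + 496 = 499)
U(D) = (-11 - D/2)²/3 (U(D) = (-9 + (-6/3 + D/(-2)))²/3 = (-9 + (-6*⅓ + D*(-½)))²/3 = (-9 + (-2 - D/2))²/3 = (-11 - D/2)²/3)
U(P) - 1*(-40329) = (22 + 499)²/12 - 1*(-40329) = (1/12)*521² + 40329 = (1/12)*271441 + 40329 = 271441/12 + 40329 = 755389/12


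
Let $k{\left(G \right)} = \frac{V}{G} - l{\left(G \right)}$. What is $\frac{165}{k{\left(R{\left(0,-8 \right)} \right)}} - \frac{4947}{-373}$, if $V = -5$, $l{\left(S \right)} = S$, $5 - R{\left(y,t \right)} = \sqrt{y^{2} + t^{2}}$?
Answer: $\frac{253893}{5222} \approx 48.62$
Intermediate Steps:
$R{\left(y,t \right)} = 5 - \sqrt{t^{2} + y^{2}}$ ($R{\left(y,t \right)} = 5 - \sqrt{y^{2} + t^{2}} = 5 - \sqrt{t^{2} + y^{2}}$)
$k{\left(G \right)} = - G - \frac{5}{G}$ ($k{\left(G \right)} = - \frac{5}{G} - G = - G - \frac{5}{G}$)
$\frac{165}{k{\left(R{\left(0,-8 \right)} \right)}} - \frac{4947}{-373} = \frac{165}{- (5 - \sqrt{\left(-8\right)^{2} + 0^{2}}) - \frac{5}{5 - \sqrt{\left(-8\right)^{2} + 0^{2}}}} - \frac{4947}{-373} = \frac{165}{- (5 - \sqrt{64 + 0}) - \frac{5}{5 - \sqrt{64 + 0}}} - - \frac{4947}{373} = \frac{165}{- (5 - \sqrt{64}) - \frac{5}{5 - \sqrt{64}}} + \frac{4947}{373} = \frac{165}{- (5 - 8) - \frac{5}{5 - 8}} + \frac{4947}{373} = \frac{165}{\left(-1\right) \left(-3\right) - \frac{5}{-3}} + \frac{4947}{373} = \frac{165}{3 - - \frac{5}{3}} + \frac{4947}{373} = \frac{165}{3 + \frac{5}{3}} + \frac{4947}{373} = \frac{165}{\frac{14}{3}} + \frac{4947}{373} = 165 \cdot \frac{3}{14} + \frac{4947}{373} = \frac{495}{14} + \frac{4947}{373} = \frac{253893}{5222}$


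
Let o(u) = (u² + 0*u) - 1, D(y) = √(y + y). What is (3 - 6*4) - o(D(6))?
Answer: -32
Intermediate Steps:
D(y) = √2*√y (D(y) = √(2*y) = √2*√y)
o(u) = -1 + u² (o(u) = (u² + 0) - 1 = u² - 1 = -1 + u²)
(3 - 6*4) - o(D(6)) = (3 - 6*4) - (-1 + (√2*√6)²) = (3 - 24) - (-1 + (2*√3)²) = -21 - (-1 + 12) = -21 - 1*11 = -21 - 11 = -32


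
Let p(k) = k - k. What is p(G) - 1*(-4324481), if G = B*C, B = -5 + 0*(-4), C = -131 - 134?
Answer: 4324481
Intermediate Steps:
C = -265
B = -5 (B = -5 + 0 = -5)
G = 1325 (G = -5*(-265) = 1325)
p(k) = 0
p(G) - 1*(-4324481) = 0 - 1*(-4324481) = 0 + 4324481 = 4324481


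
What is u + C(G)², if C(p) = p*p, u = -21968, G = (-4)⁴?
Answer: 4294945328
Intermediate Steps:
G = 256
C(p) = p²
u + C(G)² = -21968 + (256²)² = -21968 + 65536² = -21968 + 4294967296 = 4294945328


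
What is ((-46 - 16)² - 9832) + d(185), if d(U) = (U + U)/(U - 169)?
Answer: -47719/8 ≈ -5964.9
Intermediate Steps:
d(U) = 2*U/(-169 + U) (d(U) = (2*U)/(-169 + U) = 2*U/(-169 + U))
((-46 - 16)² - 9832) + d(185) = ((-46 - 16)² - 9832) + 2*185/(-169 + 185) = ((-62)² - 9832) + 2*185/16 = (3844 - 9832) + 2*185*(1/16) = -5988 + 185/8 = -47719/8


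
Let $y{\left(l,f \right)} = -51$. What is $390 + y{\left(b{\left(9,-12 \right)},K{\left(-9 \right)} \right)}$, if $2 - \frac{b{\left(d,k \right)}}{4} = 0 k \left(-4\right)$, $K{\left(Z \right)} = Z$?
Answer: $339$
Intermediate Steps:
$b{\left(d,k \right)} = 8$ ($b{\left(d,k \right)} = 8 - 4 \cdot 0 k \left(-4\right) = 8 - 4 \cdot 0 \left(-4\right) = 8 - 0 = 8 + 0 = 8$)
$390 + y{\left(b{\left(9,-12 \right)},K{\left(-9 \right)} \right)} = 390 - 51 = 339$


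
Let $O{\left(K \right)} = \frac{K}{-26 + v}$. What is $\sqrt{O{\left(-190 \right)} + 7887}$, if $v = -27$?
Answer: $\frac{\sqrt{22164653}}{53} \approx 88.829$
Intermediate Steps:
$O{\left(K \right)} = - \frac{K}{53}$ ($O{\left(K \right)} = \frac{K}{-26 - 27} = \frac{K}{-53} = - \frac{K}{53}$)
$\sqrt{O{\left(-190 \right)} + 7887} = \sqrt{\left(- \frac{1}{53}\right) \left(-190\right) + 7887} = \sqrt{\frac{190}{53} + 7887} = \sqrt{\frac{418201}{53}} = \frac{\sqrt{22164653}}{53}$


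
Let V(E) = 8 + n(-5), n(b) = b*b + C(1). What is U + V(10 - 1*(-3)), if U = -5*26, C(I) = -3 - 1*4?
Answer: -104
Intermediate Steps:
C(I) = -7 (C(I) = -3 - 4 = -7)
n(b) = -7 + b² (n(b) = b*b - 7 = b² - 7 = -7 + b²)
V(E) = 26 (V(E) = 8 + (-7 + (-5)²) = 8 + (-7 + 25) = 8 + 18 = 26)
U = -130
U + V(10 - 1*(-3)) = -130 + 26 = -104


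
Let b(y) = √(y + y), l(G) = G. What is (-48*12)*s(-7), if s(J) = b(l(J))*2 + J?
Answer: 4032 - 1152*I*√14 ≈ 4032.0 - 4310.4*I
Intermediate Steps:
b(y) = √2*√y (b(y) = √(2*y) = √2*√y)
s(J) = J + 2*√2*√J (s(J) = (√2*√J)*2 + J = 2*√2*√J + J = J + 2*√2*√J)
(-48*12)*s(-7) = (-48*12)*(-7 + 2*√2*√(-7)) = -576*(-7 + 2*√2*(I*√7)) = -576*(-7 + 2*I*√14) = 4032 - 1152*I*√14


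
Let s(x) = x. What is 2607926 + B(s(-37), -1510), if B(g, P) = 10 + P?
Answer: 2606426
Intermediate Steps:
2607926 + B(s(-37), -1510) = 2607926 + (10 - 1510) = 2607926 - 1500 = 2606426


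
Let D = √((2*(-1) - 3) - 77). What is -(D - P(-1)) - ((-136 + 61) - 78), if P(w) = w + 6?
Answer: 158 - I*√82 ≈ 158.0 - 9.0554*I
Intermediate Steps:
P(w) = 6 + w
D = I*√82 (D = √((-2 - 3) - 77) = √(-5 - 77) = √(-82) = I*√82 ≈ 9.0554*I)
-(D - P(-1)) - ((-136 + 61) - 78) = -(I*√82 - (6 - 1)) - ((-136 + 61) - 78) = -(I*√82 - 1*5) - (-75 - 78) = -(I*√82 - 5) - 1*(-153) = -(-5 + I*√82) + 153 = (5 - I*√82) + 153 = 158 - I*√82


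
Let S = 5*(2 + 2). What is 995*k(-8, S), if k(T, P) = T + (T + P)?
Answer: 3980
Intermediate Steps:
S = 20 (S = 5*4 = 20)
k(T, P) = P + 2*T (k(T, P) = T + (P + T) = P + 2*T)
995*k(-8, S) = 995*(20 + 2*(-8)) = 995*(20 - 16) = 995*4 = 3980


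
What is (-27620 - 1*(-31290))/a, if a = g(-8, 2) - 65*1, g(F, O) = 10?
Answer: -734/11 ≈ -66.727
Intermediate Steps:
a = -55 (a = 10 - 65*1 = 10 - 65 = -55)
(-27620 - 1*(-31290))/a = (-27620 - 1*(-31290))/(-55) = (-27620 + 31290)*(-1/55) = 3670*(-1/55) = -734/11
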